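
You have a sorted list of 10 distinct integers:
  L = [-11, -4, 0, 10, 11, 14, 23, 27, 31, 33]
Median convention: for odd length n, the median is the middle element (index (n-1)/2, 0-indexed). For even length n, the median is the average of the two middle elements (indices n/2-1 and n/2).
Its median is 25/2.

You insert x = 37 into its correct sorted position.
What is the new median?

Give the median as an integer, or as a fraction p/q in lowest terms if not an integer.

Old list (sorted, length 10): [-11, -4, 0, 10, 11, 14, 23, 27, 31, 33]
Old median = 25/2
Insert x = 37
Old length even (10). Middle pair: indices 4,5 = 11,14.
New length odd (11). New median = single middle element.
x = 37: 10 elements are < x, 0 elements are > x.
New sorted list: [-11, -4, 0, 10, 11, 14, 23, 27, 31, 33, 37]
New median = 14

Answer: 14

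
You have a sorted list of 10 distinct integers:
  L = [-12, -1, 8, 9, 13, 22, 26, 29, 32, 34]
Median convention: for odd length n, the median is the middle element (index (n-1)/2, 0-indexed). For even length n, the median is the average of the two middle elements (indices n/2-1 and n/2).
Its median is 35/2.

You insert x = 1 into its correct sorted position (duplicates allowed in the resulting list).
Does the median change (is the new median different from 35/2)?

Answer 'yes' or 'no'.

Old median = 35/2
Insert x = 1
New median = 13
Changed? yes

Answer: yes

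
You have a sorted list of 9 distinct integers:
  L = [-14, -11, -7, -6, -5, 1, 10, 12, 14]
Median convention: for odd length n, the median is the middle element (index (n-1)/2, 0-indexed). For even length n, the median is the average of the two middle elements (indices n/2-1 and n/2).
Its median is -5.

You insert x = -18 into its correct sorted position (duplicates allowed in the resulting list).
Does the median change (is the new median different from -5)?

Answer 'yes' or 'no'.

Answer: yes

Derivation:
Old median = -5
Insert x = -18
New median = -11/2
Changed? yes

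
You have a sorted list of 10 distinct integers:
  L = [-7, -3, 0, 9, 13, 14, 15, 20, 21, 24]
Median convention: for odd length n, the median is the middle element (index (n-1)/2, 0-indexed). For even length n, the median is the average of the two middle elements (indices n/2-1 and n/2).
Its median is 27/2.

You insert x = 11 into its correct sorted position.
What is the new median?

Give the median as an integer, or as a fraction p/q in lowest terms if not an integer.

Answer: 13

Derivation:
Old list (sorted, length 10): [-7, -3, 0, 9, 13, 14, 15, 20, 21, 24]
Old median = 27/2
Insert x = 11
Old length even (10). Middle pair: indices 4,5 = 13,14.
New length odd (11). New median = single middle element.
x = 11: 4 elements are < x, 6 elements are > x.
New sorted list: [-7, -3, 0, 9, 11, 13, 14, 15, 20, 21, 24]
New median = 13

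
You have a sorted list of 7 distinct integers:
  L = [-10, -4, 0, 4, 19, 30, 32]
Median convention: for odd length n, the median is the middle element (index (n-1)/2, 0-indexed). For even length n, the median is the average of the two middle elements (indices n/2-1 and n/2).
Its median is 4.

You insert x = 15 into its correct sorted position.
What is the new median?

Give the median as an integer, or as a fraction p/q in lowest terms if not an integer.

Answer: 19/2

Derivation:
Old list (sorted, length 7): [-10, -4, 0, 4, 19, 30, 32]
Old median = 4
Insert x = 15
Old length odd (7). Middle was index 3 = 4.
New length even (8). New median = avg of two middle elements.
x = 15: 4 elements are < x, 3 elements are > x.
New sorted list: [-10, -4, 0, 4, 15, 19, 30, 32]
New median = 19/2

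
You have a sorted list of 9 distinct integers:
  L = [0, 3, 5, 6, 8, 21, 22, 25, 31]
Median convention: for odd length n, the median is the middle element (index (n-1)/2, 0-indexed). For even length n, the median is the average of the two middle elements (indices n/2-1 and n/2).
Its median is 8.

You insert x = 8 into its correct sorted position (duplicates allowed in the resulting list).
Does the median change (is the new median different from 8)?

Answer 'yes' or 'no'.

Answer: no

Derivation:
Old median = 8
Insert x = 8
New median = 8
Changed? no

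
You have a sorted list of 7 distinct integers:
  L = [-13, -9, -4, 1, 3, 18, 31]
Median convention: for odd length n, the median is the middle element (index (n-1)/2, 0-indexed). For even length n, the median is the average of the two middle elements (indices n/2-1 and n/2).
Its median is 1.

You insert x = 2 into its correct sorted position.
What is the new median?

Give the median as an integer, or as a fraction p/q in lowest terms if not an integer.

Answer: 3/2

Derivation:
Old list (sorted, length 7): [-13, -9, -4, 1, 3, 18, 31]
Old median = 1
Insert x = 2
Old length odd (7). Middle was index 3 = 1.
New length even (8). New median = avg of two middle elements.
x = 2: 4 elements are < x, 3 elements are > x.
New sorted list: [-13, -9, -4, 1, 2, 3, 18, 31]
New median = 3/2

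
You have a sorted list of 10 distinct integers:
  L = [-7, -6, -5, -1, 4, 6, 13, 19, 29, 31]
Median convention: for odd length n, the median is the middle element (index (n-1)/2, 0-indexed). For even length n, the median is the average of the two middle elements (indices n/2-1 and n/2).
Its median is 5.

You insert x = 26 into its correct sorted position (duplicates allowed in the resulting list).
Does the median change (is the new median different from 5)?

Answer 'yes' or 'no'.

Old median = 5
Insert x = 26
New median = 6
Changed? yes

Answer: yes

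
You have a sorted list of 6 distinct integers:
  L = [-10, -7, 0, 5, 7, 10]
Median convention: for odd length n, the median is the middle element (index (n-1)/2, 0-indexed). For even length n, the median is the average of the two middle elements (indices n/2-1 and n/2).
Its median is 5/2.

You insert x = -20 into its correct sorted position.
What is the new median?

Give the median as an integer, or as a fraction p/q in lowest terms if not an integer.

Old list (sorted, length 6): [-10, -7, 0, 5, 7, 10]
Old median = 5/2
Insert x = -20
Old length even (6). Middle pair: indices 2,3 = 0,5.
New length odd (7). New median = single middle element.
x = -20: 0 elements are < x, 6 elements are > x.
New sorted list: [-20, -10, -7, 0, 5, 7, 10]
New median = 0

Answer: 0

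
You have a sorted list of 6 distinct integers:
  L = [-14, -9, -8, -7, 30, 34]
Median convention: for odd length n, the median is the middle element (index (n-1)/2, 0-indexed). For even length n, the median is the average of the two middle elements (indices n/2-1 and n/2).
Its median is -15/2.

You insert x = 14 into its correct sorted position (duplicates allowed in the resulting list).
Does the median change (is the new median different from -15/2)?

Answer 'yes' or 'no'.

Old median = -15/2
Insert x = 14
New median = -7
Changed? yes

Answer: yes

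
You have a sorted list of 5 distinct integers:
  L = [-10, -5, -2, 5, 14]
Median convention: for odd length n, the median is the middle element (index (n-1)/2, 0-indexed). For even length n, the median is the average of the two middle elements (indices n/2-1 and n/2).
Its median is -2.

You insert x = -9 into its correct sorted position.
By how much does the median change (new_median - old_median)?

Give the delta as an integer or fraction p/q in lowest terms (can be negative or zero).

Old median = -2
After inserting x = -9: new sorted = [-10, -9, -5, -2, 5, 14]
New median = -7/2
Delta = -7/2 - -2 = -3/2

Answer: -3/2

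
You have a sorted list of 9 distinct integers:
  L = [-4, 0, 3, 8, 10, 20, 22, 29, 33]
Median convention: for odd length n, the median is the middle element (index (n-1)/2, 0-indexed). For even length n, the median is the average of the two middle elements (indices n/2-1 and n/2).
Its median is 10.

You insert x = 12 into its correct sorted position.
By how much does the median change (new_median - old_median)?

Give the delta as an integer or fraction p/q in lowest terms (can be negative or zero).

Answer: 1

Derivation:
Old median = 10
After inserting x = 12: new sorted = [-4, 0, 3, 8, 10, 12, 20, 22, 29, 33]
New median = 11
Delta = 11 - 10 = 1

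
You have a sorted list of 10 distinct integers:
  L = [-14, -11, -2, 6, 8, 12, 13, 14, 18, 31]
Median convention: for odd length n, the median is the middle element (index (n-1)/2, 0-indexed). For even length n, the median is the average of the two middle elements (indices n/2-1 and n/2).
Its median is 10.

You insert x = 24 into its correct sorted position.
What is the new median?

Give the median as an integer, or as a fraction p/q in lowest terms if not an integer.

Answer: 12

Derivation:
Old list (sorted, length 10): [-14, -11, -2, 6, 8, 12, 13, 14, 18, 31]
Old median = 10
Insert x = 24
Old length even (10). Middle pair: indices 4,5 = 8,12.
New length odd (11). New median = single middle element.
x = 24: 9 elements are < x, 1 elements are > x.
New sorted list: [-14, -11, -2, 6, 8, 12, 13, 14, 18, 24, 31]
New median = 12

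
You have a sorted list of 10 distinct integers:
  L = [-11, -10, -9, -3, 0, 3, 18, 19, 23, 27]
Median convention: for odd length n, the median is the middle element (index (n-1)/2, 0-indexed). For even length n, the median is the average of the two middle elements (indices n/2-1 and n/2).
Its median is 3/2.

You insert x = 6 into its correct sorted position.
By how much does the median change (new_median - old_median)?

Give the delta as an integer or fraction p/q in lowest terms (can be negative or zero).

Answer: 3/2

Derivation:
Old median = 3/2
After inserting x = 6: new sorted = [-11, -10, -9, -3, 0, 3, 6, 18, 19, 23, 27]
New median = 3
Delta = 3 - 3/2 = 3/2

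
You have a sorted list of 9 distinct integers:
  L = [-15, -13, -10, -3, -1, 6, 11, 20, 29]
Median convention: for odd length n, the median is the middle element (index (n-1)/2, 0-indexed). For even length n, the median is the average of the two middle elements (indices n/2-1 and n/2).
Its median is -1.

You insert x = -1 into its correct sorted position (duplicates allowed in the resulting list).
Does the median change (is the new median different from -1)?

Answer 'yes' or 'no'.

Old median = -1
Insert x = -1
New median = -1
Changed? no

Answer: no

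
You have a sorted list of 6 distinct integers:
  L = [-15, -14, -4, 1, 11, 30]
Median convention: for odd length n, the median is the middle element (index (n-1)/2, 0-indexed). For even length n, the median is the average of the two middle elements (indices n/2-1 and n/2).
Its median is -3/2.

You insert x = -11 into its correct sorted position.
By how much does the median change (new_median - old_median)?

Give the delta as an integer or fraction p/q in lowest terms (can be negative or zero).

Old median = -3/2
After inserting x = -11: new sorted = [-15, -14, -11, -4, 1, 11, 30]
New median = -4
Delta = -4 - -3/2 = -5/2

Answer: -5/2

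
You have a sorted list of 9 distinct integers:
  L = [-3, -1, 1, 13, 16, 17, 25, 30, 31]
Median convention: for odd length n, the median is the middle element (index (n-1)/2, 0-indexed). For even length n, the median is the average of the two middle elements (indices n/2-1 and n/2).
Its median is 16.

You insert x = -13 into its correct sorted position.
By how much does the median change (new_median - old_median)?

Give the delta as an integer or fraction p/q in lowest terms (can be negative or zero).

Old median = 16
After inserting x = -13: new sorted = [-13, -3, -1, 1, 13, 16, 17, 25, 30, 31]
New median = 29/2
Delta = 29/2 - 16 = -3/2

Answer: -3/2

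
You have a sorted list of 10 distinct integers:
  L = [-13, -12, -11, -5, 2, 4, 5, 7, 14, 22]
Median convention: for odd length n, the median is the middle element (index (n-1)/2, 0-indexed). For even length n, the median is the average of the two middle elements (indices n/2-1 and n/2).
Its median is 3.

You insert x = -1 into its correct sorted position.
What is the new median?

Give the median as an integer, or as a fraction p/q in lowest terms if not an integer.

Old list (sorted, length 10): [-13, -12, -11, -5, 2, 4, 5, 7, 14, 22]
Old median = 3
Insert x = -1
Old length even (10). Middle pair: indices 4,5 = 2,4.
New length odd (11). New median = single middle element.
x = -1: 4 elements are < x, 6 elements are > x.
New sorted list: [-13, -12, -11, -5, -1, 2, 4, 5, 7, 14, 22]
New median = 2

Answer: 2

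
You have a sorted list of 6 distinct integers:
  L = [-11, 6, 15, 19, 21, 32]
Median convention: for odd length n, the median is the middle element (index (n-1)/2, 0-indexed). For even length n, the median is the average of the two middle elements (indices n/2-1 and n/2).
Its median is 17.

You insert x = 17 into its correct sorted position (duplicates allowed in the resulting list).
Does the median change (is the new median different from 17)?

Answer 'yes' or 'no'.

Answer: no

Derivation:
Old median = 17
Insert x = 17
New median = 17
Changed? no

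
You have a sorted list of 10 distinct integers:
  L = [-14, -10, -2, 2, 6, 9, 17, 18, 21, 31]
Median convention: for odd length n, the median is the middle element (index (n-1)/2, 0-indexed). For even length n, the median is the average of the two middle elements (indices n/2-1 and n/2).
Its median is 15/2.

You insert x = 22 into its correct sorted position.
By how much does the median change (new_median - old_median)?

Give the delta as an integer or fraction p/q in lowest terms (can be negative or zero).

Answer: 3/2

Derivation:
Old median = 15/2
After inserting x = 22: new sorted = [-14, -10, -2, 2, 6, 9, 17, 18, 21, 22, 31]
New median = 9
Delta = 9 - 15/2 = 3/2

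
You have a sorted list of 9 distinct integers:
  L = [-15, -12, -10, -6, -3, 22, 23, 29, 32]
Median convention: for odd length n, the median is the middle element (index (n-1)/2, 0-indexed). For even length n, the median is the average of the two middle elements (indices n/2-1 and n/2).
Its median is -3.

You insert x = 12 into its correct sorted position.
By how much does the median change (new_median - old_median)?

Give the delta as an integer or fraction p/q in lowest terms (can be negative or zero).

Old median = -3
After inserting x = 12: new sorted = [-15, -12, -10, -6, -3, 12, 22, 23, 29, 32]
New median = 9/2
Delta = 9/2 - -3 = 15/2

Answer: 15/2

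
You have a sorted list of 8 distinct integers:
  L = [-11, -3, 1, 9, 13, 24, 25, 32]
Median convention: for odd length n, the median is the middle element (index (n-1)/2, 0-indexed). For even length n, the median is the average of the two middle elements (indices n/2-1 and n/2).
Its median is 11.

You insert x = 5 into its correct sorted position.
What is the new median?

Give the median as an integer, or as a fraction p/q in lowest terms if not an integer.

Old list (sorted, length 8): [-11, -3, 1, 9, 13, 24, 25, 32]
Old median = 11
Insert x = 5
Old length even (8). Middle pair: indices 3,4 = 9,13.
New length odd (9). New median = single middle element.
x = 5: 3 elements are < x, 5 elements are > x.
New sorted list: [-11, -3, 1, 5, 9, 13, 24, 25, 32]
New median = 9

Answer: 9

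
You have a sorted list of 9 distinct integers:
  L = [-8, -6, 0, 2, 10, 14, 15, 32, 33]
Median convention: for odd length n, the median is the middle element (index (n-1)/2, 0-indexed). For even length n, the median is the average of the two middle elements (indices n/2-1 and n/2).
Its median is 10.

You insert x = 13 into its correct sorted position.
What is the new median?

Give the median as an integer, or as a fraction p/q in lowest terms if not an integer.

Old list (sorted, length 9): [-8, -6, 0, 2, 10, 14, 15, 32, 33]
Old median = 10
Insert x = 13
Old length odd (9). Middle was index 4 = 10.
New length even (10). New median = avg of two middle elements.
x = 13: 5 elements are < x, 4 elements are > x.
New sorted list: [-8, -6, 0, 2, 10, 13, 14, 15, 32, 33]
New median = 23/2

Answer: 23/2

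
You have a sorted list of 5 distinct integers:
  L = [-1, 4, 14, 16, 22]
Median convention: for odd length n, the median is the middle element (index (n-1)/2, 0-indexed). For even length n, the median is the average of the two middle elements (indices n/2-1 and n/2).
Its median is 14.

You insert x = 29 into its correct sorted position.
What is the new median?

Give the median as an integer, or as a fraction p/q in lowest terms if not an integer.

Answer: 15

Derivation:
Old list (sorted, length 5): [-1, 4, 14, 16, 22]
Old median = 14
Insert x = 29
Old length odd (5). Middle was index 2 = 14.
New length even (6). New median = avg of two middle elements.
x = 29: 5 elements are < x, 0 elements are > x.
New sorted list: [-1, 4, 14, 16, 22, 29]
New median = 15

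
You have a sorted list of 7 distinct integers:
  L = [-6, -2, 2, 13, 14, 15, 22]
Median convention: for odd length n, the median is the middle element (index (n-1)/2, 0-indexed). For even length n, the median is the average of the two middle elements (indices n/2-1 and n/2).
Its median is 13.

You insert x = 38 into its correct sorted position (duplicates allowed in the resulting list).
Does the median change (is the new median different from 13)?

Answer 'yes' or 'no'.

Old median = 13
Insert x = 38
New median = 27/2
Changed? yes

Answer: yes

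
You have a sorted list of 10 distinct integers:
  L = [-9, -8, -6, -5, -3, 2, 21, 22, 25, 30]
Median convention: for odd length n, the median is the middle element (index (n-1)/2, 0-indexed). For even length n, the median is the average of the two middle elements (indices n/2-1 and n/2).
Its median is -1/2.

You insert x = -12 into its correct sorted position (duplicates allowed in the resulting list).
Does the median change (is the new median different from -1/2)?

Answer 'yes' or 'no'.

Old median = -1/2
Insert x = -12
New median = -3
Changed? yes

Answer: yes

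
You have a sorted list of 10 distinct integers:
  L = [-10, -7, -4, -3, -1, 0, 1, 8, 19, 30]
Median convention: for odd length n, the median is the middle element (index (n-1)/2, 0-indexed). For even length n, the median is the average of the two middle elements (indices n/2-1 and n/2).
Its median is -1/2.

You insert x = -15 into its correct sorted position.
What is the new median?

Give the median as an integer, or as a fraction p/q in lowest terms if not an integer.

Old list (sorted, length 10): [-10, -7, -4, -3, -1, 0, 1, 8, 19, 30]
Old median = -1/2
Insert x = -15
Old length even (10). Middle pair: indices 4,5 = -1,0.
New length odd (11). New median = single middle element.
x = -15: 0 elements are < x, 10 elements are > x.
New sorted list: [-15, -10, -7, -4, -3, -1, 0, 1, 8, 19, 30]
New median = -1

Answer: -1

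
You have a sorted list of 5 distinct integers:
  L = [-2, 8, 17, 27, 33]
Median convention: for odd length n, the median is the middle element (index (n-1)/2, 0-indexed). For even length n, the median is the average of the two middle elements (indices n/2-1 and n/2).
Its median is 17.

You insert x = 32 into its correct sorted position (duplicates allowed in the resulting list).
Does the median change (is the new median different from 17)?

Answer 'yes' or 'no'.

Old median = 17
Insert x = 32
New median = 22
Changed? yes

Answer: yes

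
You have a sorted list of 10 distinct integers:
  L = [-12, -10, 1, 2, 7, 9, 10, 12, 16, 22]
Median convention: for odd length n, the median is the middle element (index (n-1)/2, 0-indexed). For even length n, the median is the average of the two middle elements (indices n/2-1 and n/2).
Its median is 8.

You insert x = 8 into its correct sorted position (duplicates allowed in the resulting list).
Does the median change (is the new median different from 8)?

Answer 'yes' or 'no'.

Old median = 8
Insert x = 8
New median = 8
Changed? no

Answer: no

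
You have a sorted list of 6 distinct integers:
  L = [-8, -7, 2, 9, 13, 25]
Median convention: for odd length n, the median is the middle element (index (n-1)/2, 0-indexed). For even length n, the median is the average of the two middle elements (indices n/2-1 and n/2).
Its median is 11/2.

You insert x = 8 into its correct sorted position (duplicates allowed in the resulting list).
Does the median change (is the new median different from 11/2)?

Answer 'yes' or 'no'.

Old median = 11/2
Insert x = 8
New median = 8
Changed? yes

Answer: yes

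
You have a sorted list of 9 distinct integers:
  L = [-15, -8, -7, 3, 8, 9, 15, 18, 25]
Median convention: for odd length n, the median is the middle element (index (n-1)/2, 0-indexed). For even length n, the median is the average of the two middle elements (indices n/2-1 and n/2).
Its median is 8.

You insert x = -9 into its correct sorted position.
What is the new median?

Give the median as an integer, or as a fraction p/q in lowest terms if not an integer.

Old list (sorted, length 9): [-15, -8, -7, 3, 8, 9, 15, 18, 25]
Old median = 8
Insert x = -9
Old length odd (9). Middle was index 4 = 8.
New length even (10). New median = avg of two middle elements.
x = -9: 1 elements are < x, 8 elements are > x.
New sorted list: [-15, -9, -8, -7, 3, 8, 9, 15, 18, 25]
New median = 11/2

Answer: 11/2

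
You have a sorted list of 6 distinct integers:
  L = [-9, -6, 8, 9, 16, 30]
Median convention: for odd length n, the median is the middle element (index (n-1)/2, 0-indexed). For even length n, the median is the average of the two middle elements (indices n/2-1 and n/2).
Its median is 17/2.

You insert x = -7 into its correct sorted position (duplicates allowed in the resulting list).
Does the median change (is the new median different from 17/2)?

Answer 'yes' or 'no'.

Old median = 17/2
Insert x = -7
New median = 8
Changed? yes

Answer: yes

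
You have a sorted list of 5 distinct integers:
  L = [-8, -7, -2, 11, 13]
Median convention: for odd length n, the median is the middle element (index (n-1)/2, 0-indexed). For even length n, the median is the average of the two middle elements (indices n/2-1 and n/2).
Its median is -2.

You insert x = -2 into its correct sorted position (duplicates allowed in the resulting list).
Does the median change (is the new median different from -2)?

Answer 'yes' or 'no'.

Old median = -2
Insert x = -2
New median = -2
Changed? no

Answer: no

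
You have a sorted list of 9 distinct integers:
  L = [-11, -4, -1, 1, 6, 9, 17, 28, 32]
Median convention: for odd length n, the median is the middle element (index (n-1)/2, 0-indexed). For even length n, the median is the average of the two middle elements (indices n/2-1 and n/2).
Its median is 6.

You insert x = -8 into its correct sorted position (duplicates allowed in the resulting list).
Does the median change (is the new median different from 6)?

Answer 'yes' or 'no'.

Old median = 6
Insert x = -8
New median = 7/2
Changed? yes

Answer: yes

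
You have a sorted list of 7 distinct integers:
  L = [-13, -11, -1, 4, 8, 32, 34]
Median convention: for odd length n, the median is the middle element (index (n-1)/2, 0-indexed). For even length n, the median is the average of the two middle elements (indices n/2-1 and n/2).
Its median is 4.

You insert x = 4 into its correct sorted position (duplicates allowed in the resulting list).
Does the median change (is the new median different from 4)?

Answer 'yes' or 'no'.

Answer: no

Derivation:
Old median = 4
Insert x = 4
New median = 4
Changed? no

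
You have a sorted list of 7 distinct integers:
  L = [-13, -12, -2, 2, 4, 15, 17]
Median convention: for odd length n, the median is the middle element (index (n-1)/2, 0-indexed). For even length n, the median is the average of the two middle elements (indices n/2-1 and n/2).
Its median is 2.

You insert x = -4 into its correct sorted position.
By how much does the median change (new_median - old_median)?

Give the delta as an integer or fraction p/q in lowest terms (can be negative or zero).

Old median = 2
After inserting x = -4: new sorted = [-13, -12, -4, -2, 2, 4, 15, 17]
New median = 0
Delta = 0 - 2 = -2

Answer: -2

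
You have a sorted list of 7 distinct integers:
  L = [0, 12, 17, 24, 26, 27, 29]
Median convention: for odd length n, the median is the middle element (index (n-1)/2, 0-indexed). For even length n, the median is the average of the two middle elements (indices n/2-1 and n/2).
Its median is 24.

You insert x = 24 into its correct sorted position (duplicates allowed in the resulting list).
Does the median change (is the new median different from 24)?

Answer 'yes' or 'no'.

Answer: no

Derivation:
Old median = 24
Insert x = 24
New median = 24
Changed? no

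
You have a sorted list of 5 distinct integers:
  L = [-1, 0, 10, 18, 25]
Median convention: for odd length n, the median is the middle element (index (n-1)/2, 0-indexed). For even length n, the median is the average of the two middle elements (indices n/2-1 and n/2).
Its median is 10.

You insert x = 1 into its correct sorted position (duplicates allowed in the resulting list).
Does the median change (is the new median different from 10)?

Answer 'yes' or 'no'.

Answer: yes

Derivation:
Old median = 10
Insert x = 1
New median = 11/2
Changed? yes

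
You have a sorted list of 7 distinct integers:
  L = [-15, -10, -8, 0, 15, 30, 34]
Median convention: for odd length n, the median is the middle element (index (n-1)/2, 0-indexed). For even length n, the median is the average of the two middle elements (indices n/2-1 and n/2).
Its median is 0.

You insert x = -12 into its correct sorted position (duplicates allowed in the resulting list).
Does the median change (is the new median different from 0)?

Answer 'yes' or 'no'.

Old median = 0
Insert x = -12
New median = -4
Changed? yes

Answer: yes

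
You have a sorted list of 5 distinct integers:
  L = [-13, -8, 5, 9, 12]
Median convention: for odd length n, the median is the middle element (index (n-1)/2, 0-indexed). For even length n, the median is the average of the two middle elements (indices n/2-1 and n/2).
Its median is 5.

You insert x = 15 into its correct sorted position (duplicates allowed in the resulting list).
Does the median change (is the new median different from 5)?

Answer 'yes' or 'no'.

Answer: yes

Derivation:
Old median = 5
Insert x = 15
New median = 7
Changed? yes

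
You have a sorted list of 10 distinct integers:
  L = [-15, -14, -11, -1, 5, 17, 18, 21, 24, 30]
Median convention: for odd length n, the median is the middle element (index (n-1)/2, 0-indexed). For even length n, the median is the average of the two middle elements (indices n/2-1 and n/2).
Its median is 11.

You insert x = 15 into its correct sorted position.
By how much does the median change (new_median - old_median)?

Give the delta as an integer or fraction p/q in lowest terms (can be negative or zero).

Old median = 11
After inserting x = 15: new sorted = [-15, -14, -11, -1, 5, 15, 17, 18, 21, 24, 30]
New median = 15
Delta = 15 - 11 = 4

Answer: 4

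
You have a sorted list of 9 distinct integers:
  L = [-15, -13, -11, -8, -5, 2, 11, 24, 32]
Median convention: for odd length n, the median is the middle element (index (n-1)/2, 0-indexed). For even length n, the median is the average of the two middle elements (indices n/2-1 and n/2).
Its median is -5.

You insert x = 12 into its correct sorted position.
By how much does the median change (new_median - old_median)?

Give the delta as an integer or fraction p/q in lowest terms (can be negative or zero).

Old median = -5
After inserting x = 12: new sorted = [-15, -13, -11, -8, -5, 2, 11, 12, 24, 32]
New median = -3/2
Delta = -3/2 - -5 = 7/2

Answer: 7/2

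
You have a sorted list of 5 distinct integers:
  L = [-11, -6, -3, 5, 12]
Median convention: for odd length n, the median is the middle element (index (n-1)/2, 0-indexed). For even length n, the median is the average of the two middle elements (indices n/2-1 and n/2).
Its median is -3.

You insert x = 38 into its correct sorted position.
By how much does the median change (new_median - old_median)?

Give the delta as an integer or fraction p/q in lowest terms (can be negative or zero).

Old median = -3
After inserting x = 38: new sorted = [-11, -6, -3, 5, 12, 38]
New median = 1
Delta = 1 - -3 = 4

Answer: 4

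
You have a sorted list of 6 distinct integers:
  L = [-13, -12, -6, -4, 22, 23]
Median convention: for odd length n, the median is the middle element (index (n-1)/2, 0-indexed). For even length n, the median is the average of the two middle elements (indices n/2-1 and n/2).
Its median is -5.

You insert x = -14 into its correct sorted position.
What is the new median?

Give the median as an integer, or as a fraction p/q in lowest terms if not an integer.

Old list (sorted, length 6): [-13, -12, -6, -4, 22, 23]
Old median = -5
Insert x = -14
Old length even (6). Middle pair: indices 2,3 = -6,-4.
New length odd (7). New median = single middle element.
x = -14: 0 elements are < x, 6 elements are > x.
New sorted list: [-14, -13, -12, -6, -4, 22, 23]
New median = -6

Answer: -6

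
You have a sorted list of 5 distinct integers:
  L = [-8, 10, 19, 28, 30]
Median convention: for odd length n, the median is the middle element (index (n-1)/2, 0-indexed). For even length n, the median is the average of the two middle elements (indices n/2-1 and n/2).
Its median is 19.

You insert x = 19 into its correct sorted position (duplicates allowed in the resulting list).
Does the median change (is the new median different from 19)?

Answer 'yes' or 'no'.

Old median = 19
Insert x = 19
New median = 19
Changed? no

Answer: no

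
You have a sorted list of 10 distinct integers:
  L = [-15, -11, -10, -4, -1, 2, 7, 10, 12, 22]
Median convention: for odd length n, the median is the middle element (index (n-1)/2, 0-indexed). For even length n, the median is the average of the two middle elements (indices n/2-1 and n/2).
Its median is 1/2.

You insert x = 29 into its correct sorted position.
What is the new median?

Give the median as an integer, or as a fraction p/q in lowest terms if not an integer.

Old list (sorted, length 10): [-15, -11, -10, -4, -1, 2, 7, 10, 12, 22]
Old median = 1/2
Insert x = 29
Old length even (10). Middle pair: indices 4,5 = -1,2.
New length odd (11). New median = single middle element.
x = 29: 10 elements are < x, 0 elements are > x.
New sorted list: [-15, -11, -10, -4, -1, 2, 7, 10, 12, 22, 29]
New median = 2

Answer: 2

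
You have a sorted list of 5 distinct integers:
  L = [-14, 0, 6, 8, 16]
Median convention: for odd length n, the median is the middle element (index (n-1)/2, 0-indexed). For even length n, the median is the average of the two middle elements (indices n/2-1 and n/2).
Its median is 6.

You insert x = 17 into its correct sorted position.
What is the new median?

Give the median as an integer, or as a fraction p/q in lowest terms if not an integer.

Old list (sorted, length 5): [-14, 0, 6, 8, 16]
Old median = 6
Insert x = 17
Old length odd (5). Middle was index 2 = 6.
New length even (6). New median = avg of two middle elements.
x = 17: 5 elements are < x, 0 elements are > x.
New sorted list: [-14, 0, 6, 8, 16, 17]
New median = 7

Answer: 7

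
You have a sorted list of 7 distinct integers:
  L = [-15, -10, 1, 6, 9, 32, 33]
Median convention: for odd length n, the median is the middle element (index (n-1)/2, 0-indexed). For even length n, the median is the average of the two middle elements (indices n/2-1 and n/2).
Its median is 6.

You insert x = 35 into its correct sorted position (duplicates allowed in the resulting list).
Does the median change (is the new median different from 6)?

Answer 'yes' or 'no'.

Old median = 6
Insert x = 35
New median = 15/2
Changed? yes

Answer: yes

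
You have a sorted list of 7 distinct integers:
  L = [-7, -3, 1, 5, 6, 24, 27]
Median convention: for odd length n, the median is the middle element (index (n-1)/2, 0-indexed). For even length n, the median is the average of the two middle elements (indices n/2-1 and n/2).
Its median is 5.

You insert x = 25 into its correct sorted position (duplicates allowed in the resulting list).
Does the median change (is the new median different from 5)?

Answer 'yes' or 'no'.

Answer: yes

Derivation:
Old median = 5
Insert x = 25
New median = 11/2
Changed? yes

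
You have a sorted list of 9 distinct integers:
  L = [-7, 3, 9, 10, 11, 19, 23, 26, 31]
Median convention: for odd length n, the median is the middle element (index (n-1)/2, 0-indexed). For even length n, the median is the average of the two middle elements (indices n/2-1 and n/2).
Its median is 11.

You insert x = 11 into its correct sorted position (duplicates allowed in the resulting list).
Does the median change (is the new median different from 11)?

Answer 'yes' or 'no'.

Answer: no

Derivation:
Old median = 11
Insert x = 11
New median = 11
Changed? no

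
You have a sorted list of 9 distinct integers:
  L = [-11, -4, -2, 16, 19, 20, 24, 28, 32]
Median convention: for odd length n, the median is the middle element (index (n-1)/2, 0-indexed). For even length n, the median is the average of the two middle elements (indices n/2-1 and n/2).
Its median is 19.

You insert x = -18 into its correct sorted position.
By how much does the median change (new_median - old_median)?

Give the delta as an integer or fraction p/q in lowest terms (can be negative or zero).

Old median = 19
After inserting x = -18: new sorted = [-18, -11, -4, -2, 16, 19, 20, 24, 28, 32]
New median = 35/2
Delta = 35/2 - 19 = -3/2

Answer: -3/2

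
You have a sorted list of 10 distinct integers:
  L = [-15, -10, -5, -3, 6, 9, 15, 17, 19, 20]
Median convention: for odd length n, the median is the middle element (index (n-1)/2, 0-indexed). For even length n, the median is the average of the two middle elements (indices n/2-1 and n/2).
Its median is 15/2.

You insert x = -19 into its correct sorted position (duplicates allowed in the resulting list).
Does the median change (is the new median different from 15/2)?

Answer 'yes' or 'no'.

Old median = 15/2
Insert x = -19
New median = 6
Changed? yes

Answer: yes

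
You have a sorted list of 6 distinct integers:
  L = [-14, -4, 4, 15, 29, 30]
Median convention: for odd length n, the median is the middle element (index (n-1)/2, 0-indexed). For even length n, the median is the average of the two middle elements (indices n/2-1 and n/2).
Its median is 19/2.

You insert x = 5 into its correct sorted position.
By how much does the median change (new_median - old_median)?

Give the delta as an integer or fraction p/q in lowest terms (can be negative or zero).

Old median = 19/2
After inserting x = 5: new sorted = [-14, -4, 4, 5, 15, 29, 30]
New median = 5
Delta = 5 - 19/2 = -9/2

Answer: -9/2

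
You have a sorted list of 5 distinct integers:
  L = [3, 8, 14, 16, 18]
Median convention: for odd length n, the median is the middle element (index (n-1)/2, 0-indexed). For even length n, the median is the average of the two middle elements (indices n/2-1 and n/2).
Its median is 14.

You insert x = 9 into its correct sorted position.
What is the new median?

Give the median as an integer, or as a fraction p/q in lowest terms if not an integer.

Answer: 23/2

Derivation:
Old list (sorted, length 5): [3, 8, 14, 16, 18]
Old median = 14
Insert x = 9
Old length odd (5). Middle was index 2 = 14.
New length even (6). New median = avg of two middle elements.
x = 9: 2 elements are < x, 3 elements are > x.
New sorted list: [3, 8, 9, 14, 16, 18]
New median = 23/2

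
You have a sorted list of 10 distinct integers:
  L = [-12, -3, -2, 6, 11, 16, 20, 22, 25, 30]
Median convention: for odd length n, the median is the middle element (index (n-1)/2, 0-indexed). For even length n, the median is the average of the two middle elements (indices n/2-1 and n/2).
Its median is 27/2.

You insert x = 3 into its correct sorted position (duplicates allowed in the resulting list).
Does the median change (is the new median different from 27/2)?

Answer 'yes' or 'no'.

Answer: yes

Derivation:
Old median = 27/2
Insert x = 3
New median = 11
Changed? yes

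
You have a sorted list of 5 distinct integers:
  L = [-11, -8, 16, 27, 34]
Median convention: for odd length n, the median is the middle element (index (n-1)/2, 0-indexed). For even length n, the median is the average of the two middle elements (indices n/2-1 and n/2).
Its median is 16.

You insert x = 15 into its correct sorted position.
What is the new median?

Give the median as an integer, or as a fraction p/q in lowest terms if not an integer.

Old list (sorted, length 5): [-11, -8, 16, 27, 34]
Old median = 16
Insert x = 15
Old length odd (5). Middle was index 2 = 16.
New length even (6). New median = avg of two middle elements.
x = 15: 2 elements are < x, 3 elements are > x.
New sorted list: [-11, -8, 15, 16, 27, 34]
New median = 31/2

Answer: 31/2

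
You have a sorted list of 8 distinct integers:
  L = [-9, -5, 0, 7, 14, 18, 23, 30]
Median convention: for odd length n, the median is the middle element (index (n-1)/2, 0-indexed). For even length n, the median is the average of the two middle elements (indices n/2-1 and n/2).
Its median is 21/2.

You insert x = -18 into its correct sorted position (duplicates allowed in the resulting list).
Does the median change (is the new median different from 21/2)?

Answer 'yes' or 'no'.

Old median = 21/2
Insert x = -18
New median = 7
Changed? yes

Answer: yes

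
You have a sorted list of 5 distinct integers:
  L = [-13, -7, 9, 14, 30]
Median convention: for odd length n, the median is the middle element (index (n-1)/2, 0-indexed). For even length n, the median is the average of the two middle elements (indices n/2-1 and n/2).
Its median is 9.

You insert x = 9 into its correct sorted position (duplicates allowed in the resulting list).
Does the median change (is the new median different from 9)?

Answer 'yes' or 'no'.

Answer: no

Derivation:
Old median = 9
Insert x = 9
New median = 9
Changed? no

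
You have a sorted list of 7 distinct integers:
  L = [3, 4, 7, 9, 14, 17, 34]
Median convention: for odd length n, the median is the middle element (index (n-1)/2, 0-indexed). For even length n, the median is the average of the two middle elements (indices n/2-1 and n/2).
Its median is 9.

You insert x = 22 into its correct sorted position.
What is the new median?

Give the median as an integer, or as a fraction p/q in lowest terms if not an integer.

Answer: 23/2

Derivation:
Old list (sorted, length 7): [3, 4, 7, 9, 14, 17, 34]
Old median = 9
Insert x = 22
Old length odd (7). Middle was index 3 = 9.
New length even (8). New median = avg of two middle elements.
x = 22: 6 elements are < x, 1 elements are > x.
New sorted list: [3, 4, 7, 9, 14, 17, 22, 34]
New median = 23/2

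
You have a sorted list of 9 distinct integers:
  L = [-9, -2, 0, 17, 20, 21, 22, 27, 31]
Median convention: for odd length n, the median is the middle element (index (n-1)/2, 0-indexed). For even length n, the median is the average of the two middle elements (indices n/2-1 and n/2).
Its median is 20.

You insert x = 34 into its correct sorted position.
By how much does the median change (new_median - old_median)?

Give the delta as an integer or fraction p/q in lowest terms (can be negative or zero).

Old median = 20
After inserting x = 34: new sorted = [-9, -2, 0, 17, 20, 21, 22, 27, 31, 34]
New median = 41/2
Delta = 41/2 - 20 = 1/2

Answer: 1/2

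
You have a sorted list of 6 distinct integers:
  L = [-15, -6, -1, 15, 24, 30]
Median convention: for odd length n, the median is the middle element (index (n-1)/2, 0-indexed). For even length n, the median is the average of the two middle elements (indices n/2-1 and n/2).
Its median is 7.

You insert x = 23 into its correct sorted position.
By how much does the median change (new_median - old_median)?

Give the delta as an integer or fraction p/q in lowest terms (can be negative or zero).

Old median = 7
After inserting x = 23: new sorted = [-15, -6, -1, 15, 23, 24, 30]
New median = 15
Delta = 15 - 7 = 8

Answer: 8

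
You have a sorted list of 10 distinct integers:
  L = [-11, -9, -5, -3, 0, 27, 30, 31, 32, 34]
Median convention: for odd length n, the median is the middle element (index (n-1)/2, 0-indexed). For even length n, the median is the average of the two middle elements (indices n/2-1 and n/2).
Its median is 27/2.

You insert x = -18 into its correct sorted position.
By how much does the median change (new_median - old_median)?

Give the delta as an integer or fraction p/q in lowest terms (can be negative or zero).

Old median = 27/2
After inserting x = -18: new sorted = [-18, -11, -9, -5, -3, 0, 27, 30, 31, 32, 34]
New median = 0
Delta = 0 - 27/2 = -27/2

Answer: -27/2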